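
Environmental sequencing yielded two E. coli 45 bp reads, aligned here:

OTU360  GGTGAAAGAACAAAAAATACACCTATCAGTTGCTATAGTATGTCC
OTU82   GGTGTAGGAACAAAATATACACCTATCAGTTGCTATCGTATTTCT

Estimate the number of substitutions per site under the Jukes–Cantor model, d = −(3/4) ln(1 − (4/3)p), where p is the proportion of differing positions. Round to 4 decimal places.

0.1468

Mismatches occur at site 5 (A↔T), site 7 (A↔G), site 16 (A↔T), site 37 (A↔C), site 42 (G↔T), site 45 (C↔T).
p = 6/45 = 0.133333.
d = −0.75 · ln(1 − (4/3)·0.133333) = −0.75 · ln(0.822223) = −0.75 · (-0.195744) = 0.1468.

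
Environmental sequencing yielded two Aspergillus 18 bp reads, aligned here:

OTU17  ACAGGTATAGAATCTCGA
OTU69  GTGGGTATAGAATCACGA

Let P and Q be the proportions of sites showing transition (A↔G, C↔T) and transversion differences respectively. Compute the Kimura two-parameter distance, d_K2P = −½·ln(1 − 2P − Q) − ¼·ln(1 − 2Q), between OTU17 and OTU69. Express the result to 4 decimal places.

0.2757

Differing sites — 1:A/G (Ti); 2:C/T (Ti); 3:A/G (Ti); 15:T/A (Tv).
Of the 4 differences, 3 transitions and 1 transversion over 18 sites: P = 3/18 = 0.166667, Q = 1/18 = 0.055556.
d = −0.5·ln(0.611110) − 0.25·ln(0.888888) = −0.5·(-0.492478) − 0.25·(-0.117784) = 0.2757.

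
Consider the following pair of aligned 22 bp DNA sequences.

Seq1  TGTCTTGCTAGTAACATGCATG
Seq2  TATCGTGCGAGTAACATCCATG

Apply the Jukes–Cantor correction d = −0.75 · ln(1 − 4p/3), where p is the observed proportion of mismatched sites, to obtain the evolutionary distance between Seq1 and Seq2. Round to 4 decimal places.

0.2082

Mismatches occur at site 2 (G↔A), site 5 (T↔G), site 9 (T↔G), site 18 (G↔C).
p = 4/22 = 0.181818.
d = −0.75 · ln(1 − (4/3)·0.181818) = −0.75 · ln(0.757576) = −0.75 · (-0.277631) = 0.2082.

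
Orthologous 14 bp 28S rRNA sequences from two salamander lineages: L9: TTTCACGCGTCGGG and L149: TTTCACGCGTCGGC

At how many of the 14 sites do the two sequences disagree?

Differing sites — 14:G/C.
That gives 1 mismatch out of 14 aligned sites, so the Hamming distance is 1.

1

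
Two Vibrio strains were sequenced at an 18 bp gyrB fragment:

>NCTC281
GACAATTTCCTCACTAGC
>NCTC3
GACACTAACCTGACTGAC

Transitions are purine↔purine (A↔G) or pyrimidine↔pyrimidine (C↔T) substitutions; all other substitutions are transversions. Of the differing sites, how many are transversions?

Differing sites — 5:A/C (Tv); 7:T/A (Tv); 8:T/A (Tv); 12:C/G (Tv); 16:A/G (Ti); 17:G/A (Ti).
Of the 6 differences, 2 transitions and 4 transversions, so the answer is 4.

4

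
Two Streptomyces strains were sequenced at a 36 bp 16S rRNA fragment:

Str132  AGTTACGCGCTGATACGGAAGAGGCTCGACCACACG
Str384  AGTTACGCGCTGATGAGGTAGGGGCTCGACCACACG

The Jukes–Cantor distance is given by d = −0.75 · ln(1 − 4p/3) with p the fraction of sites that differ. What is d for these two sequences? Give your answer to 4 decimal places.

Differing sites — 15:A/G; 16:C/A; 19:A/T; 22:A/G.
p = 4/36 = 0.111111.
d = −0.75 · ln(1 − (4/3)·0.111111) = −0.75 · ln(0.851852) = −0.75 · (-0.160342) = 0.1203.

0.1203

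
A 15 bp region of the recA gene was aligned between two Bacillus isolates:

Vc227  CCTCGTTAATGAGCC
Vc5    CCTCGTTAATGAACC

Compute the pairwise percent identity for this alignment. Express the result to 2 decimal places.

93.33%

The sequences differ at position 13 (G/A).
14 of the 15 sites match, so the percent identity is 14/15 × 100 = 93.33%.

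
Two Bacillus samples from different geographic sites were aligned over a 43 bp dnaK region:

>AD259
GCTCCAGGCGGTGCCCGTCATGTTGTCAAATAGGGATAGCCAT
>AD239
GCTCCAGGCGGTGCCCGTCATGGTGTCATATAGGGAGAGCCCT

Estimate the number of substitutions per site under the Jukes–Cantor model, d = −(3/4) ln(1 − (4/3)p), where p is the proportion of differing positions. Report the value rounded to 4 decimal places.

Mismatches occur at site 23 (T→G), site 29 (A→T), site 37 (T→G), site 42 (A→C).
p = 4/43 = 0.093023.
d = −0.75 · ln(1 − (4/3)·0.093023) = −0.75 · ln(0.875969) = −0.75 · (-0.132425) = 0.0993.

0.0993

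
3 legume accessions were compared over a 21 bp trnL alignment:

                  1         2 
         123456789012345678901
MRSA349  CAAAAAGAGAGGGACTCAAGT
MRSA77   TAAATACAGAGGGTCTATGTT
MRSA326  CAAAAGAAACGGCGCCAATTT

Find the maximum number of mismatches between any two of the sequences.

Pairwise Hamming distances:
  MRSA349 vs MRSA77: 8
  MRSA349 vs MRSA326: 10
  MRSA77 vs MRSA326: 11
The largest is 11, between MRSA77 and MRSA326.

11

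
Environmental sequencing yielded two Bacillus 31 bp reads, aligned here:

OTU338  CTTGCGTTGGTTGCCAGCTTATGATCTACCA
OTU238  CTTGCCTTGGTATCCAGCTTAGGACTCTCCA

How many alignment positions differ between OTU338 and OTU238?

Differing sites — 6:G/C; 12:T/A; 13:G/T; 22:T/G; 25:T/C; 26:C/T; 27:T/C; 28:A/T.
That gives 8 mismatches out of 31 aligned sites, so the Hamming distance is 8.

8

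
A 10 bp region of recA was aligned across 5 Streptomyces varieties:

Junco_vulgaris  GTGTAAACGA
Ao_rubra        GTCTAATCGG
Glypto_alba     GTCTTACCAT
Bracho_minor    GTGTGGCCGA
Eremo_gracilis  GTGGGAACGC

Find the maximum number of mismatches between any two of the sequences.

Pairwise Hamming distances:
  Junco_vulgaris vs Ao_rubra: 3
  Junco_vulgaris vs Glypto_alba: 5
  Junco_vulgaris vs Bracho_minor: 3
  Junco_vulgaris vs Eremo_gracilis: 3
  Ao_rubra vs Glypto_alba: 4
  Ao_rubra vs Bracho_minor: 5
  Ao_rubra vs Eremo_gracilis: 5
  Glypto_alba vs Bracho_minor: 5
  Glypto_alba vs Eremo_gracilis: 6
  Bracho_minor vs Eremo_gracilis: 4
The largest is 6, between Glypto_alba and Eremo_gracilis.

6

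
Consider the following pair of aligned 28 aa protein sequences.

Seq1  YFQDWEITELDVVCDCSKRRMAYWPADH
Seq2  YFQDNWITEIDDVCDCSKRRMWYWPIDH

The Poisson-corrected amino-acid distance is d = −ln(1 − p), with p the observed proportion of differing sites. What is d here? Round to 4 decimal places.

The sequences differ at positions 5 (W/N), 6 (E/W), 10 (L/I), 12 (V/D), 22 (A/W), 26 (A/I).
p = 6/28 = 0.214286.
d = −ln(1 − 0.214286) = −ln(0.785714) = 0.2412.

0.2412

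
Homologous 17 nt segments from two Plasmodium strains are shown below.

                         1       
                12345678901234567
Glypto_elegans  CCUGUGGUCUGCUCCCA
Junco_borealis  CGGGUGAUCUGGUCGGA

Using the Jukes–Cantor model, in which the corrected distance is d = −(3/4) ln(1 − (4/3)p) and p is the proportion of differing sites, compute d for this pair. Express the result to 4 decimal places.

0.4770

Mismatches occur at site 2 (C→G), site 3 (U→G), site 7 (G→A), site 12 (C→G), site 15 (C→G), site 16 (C→G).
p = 6/17 = 0.352941.
d = −0.75 · ln(1 − (4/3)·0.352941) = −0.75 · ln(0.529412) = −0.75 · (-0.635988) = 0.4770.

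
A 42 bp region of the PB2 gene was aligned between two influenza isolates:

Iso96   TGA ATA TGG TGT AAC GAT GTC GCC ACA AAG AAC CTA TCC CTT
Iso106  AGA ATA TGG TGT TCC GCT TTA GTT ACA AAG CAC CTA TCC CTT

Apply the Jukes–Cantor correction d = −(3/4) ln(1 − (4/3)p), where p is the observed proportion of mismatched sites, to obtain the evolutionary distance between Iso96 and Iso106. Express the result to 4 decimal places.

The sequences differ at positions 1 (T/A), 13 (A/T), 14 (A/C), 17 (A/C), 19 (G/T), 21 (C/A), 23 (C/T), 24 (C/T), 31 (A/C).
p = 9/42 = 0.214286.
d = −0.75 · ln(1 − (4/3)·0.214286) = −0.75 · ln(0.714285) = −0.75 · (-0.336473) = 0.2524.

0.2524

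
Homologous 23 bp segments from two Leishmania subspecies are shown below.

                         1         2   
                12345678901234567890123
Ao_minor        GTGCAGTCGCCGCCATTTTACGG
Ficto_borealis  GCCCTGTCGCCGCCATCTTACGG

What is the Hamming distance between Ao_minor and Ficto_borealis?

4

The sequences differ at positions 2 (T/C), 3 (G/C), 5 (A/T), 17 (T/C).
That gives 4 mismatches out of 23 aligned sites, so the Hamming distance is 4.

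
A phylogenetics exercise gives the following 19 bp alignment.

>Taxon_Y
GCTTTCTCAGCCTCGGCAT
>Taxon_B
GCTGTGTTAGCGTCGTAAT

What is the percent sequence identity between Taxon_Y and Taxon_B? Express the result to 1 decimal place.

Mismatches occur at site 4 (T/G), site 6 (C/G), site 8 (C/T), site 12 (C/G), site 16 (G/T), site 17 (C/A).
13 of the 19 sites match, so the percent identity is 13/19 × 100 = 68.4%.

68.4%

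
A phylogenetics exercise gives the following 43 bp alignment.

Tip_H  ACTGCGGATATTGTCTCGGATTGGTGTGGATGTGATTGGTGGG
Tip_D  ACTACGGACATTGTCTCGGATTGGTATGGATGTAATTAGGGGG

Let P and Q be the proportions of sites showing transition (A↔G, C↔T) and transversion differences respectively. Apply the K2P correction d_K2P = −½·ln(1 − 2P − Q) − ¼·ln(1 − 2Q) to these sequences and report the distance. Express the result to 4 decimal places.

0.1596

The sequences differ at positions 4 (G/A, transition), 9 (T/C, transition), 26 (G/A, transition), 34 (G/A, transition), 38 (G/A, transition), 40 (T/G, transversion).
Of the 6 differences, 5 transitions and 1 transversion over 43 sites: P = 5/43 = 0.116279, Q = 1/43 = 0.023256.
d = −0.5·ln(0.744186) − 0.25·ln(0.953488) = −0.5·(-0.295464) − 0.25·(-0.047628) = 0.1596.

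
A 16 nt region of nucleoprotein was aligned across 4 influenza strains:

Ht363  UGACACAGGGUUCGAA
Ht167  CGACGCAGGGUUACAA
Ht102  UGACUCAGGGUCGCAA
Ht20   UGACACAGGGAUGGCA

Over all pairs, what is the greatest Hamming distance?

Pairwise Hamming distances:
  Ht363 vs Ht167: 4
  Ht363 vs Ht102: 4
  Ht363 vs Ht20: 3
  Ht167 vs Ht102: 4
  Ht167 vs Ht20: 6
  Ht102 vs Ht20: 5
The largest is 6, between Ht167 and Ht20.

6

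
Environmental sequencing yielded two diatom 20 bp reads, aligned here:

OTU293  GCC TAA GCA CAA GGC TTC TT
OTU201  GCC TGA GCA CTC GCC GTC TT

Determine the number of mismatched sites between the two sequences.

5

Mismatches occur at site 5 (A↔G), site 11 (A↔T), site 12 (A↔C), site 14 (G↔C), site 16 (T↔G).
That gives 5 mismatches out of 20 aligned sites, so the Hamming distance is 5.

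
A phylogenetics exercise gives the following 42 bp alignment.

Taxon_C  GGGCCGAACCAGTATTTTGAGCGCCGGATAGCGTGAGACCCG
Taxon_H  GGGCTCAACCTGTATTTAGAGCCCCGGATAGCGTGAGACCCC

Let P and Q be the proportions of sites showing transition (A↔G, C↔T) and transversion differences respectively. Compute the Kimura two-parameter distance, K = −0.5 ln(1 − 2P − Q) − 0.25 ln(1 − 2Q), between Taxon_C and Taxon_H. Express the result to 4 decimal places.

Mismatches occur at site 5 (C→T, transition), site 6 (G→C, transversion), site 11 (A→T, transversion), site 18 (T→A, transversion), site 23 (G→C, transversion), site 42 (G→C, transversion).
Of the 6 differences, 1 transition and 5 transversions over 42 sites: P = 1/42 = 0.023810, Q = 5/42 = 0.119048.
d = −0.5·ln(0.833332) − 0.25·ln(0.761904) = −0.5·(-0.182323) − 0.25·(-0.271935) = 0.1591.

0.1591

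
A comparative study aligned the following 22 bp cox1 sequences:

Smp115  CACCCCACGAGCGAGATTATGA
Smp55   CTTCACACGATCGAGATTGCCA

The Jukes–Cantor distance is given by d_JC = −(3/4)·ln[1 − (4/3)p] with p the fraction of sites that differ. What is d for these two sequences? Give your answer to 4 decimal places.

0.4141

Mismatches occur at site 2 (A/T), site 3 (C/T), site 5 (C/A), site 11 (G/T), site 19 (A/G), site 20 (T/C), site 21 (G/C).
p = 7/22 = 0.318182.
d = −0.75 · ln(1 − (4/3)·0.318182) = −0.75 · ln(0.575757) = −0.75 · (-0.552070) = 0.4141.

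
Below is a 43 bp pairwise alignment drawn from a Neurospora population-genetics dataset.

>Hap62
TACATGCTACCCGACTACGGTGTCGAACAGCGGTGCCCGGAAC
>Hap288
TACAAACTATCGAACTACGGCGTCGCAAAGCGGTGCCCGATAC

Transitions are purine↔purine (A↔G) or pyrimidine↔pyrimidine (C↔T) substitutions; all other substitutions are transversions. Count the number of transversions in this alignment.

5

The sequences differ at positions 5 (T/A, transversion), 6 (G/A, transition), 10 (C/T, transition), 12 (C/G, transversion), 13 (G/A, transition), 21 (T/C, transition), 26 (A/C, transversion), 28 (C/A, transversion), 40 (G/A, transition), 41 (A/T, transversion).
Of the 10 differences, 5 transitions and 5 transversions, so the answer is 5.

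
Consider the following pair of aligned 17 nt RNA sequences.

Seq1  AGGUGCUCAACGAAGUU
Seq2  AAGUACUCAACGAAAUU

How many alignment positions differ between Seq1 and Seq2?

Mismatches occur at site 2 (G/A), site 5 (G/A), site 15 (G/A).
That gives 3 mismatches out of 17 aligned sites, so the Hamming distance is 3.

3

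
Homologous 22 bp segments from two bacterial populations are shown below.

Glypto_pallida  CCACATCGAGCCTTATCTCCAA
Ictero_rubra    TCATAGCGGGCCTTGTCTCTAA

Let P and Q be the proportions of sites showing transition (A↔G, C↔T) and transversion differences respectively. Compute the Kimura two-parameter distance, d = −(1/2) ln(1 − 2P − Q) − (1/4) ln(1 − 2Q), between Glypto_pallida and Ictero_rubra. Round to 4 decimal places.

Mismatches occur at site 1 (C→T, transition), site 4 (C→T, transition), site 6 (T→G, transversion), site 9 (A→G, transition), site 15 (A→G, transition), site 20 (C→T, transition).
Of the 6 differences, 5 transitions and 1 transversion over 22 sites: P = 5/22 = 0.227273, Q = 1/22 = 0.045455.
d = −0.5·ln(0.499999) − 0.25·ln(0.909090) = −0.5·(-0.693149) − 0.25·(-0.095311) = 0.3704.

0.3704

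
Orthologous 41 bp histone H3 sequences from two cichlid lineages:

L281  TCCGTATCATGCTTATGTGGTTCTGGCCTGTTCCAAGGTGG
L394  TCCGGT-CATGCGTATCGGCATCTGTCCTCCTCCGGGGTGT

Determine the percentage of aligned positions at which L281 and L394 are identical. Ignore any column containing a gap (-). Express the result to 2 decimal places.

Excluding the 1 gap column leaves 40 comparable sites.
Differing sites — 5:T/G; 6:A/T; 13:T/G; 17:G/C; 18:T/G; 20:G/C; 21:T/A; 26:G/T; 30:G/C; 31:T/C; 35:A/G; 36:A/G; 41:G/T.
27 of the 40 comparable sites match, so the percent identity is 27/40 × 100 = 67.50%.

67.50%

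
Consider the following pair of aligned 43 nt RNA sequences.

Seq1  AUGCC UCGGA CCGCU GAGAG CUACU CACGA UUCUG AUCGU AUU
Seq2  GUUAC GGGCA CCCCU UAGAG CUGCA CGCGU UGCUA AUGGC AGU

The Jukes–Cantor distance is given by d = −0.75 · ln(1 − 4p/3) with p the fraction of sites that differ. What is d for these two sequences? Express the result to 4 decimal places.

0.5617

Differing sites — 1:A/G; 3:G/U; 4:C/A; 6:U/G; 7:C/G; 9:G/C; 13:G/C; 16:G/U; 23:A/G; 25:U/A; 27:A/G; 30:A/U; 32:U/G; 35:G/A; 38:C/G; 40:U/C; 42:U/G.
p = 17/43 = 0.395349.
d = −0.75 · ln(1 − (4/3)·0.395349) = −0.75 · ln(0.472868) = −0.75 · (-0.748939) = 0.5617.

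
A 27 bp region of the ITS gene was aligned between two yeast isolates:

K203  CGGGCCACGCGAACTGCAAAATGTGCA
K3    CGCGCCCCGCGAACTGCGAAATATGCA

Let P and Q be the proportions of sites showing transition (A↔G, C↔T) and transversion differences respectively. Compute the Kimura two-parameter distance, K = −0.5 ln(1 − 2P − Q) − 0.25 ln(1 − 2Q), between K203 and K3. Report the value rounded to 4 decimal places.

0.1657

The sequences differ at positions 3 (G/C, transversion), 7 (A/C, transversion), 18 (A/G, transition), 23 (G/A, transition).
Of the 4 differences, 2 transitions and 2 transversions over 27 sites: P = 2/27 = 0.074074, Q = 2/27 = 0.074074.
d = −0.5·ln(0.777778) − 0.25·ln(0.851852) = −0.5·(-0.251314) − 0.25·(-0.160342) = 0.1657.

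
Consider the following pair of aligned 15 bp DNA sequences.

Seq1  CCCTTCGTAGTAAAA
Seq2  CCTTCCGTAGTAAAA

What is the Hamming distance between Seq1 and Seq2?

Mismatches occur at site 3 (C/T), site 5 (T/C).
That gives 2 mismatches out of 15 aligned sites, so the Hamming distance is 2.

2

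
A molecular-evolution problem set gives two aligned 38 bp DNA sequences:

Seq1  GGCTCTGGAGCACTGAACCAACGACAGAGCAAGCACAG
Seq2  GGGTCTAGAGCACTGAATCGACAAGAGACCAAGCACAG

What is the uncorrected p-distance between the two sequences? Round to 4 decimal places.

Mismatches occur at site 3 (C→G), site 7 (G→A), site 18 (C→T), site 20 (A→G), site 23 (G→A), site 25 (C→G), site 29 (G→C).
There are 7 differences over 38 sites, so p = 7/38 = 0.1842.

0.1842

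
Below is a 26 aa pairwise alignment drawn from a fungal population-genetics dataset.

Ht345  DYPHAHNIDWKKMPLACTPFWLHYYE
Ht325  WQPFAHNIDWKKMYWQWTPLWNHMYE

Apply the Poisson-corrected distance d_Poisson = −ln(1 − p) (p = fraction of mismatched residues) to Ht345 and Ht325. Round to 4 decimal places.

The sequences differ at positions 1 (D/W), 2 (Y/Q), 4 (H/F), 14 (P/Y), 15 (L/W), 16 (A/Q), 17 (C/W), 20 (F/L), 22 (L/N), 24 (Y/M).
p = 10/26 = 0.384615.
d = −ln(1 − 0.384615) = −ln(0.615385) = 0.4855.

0.4855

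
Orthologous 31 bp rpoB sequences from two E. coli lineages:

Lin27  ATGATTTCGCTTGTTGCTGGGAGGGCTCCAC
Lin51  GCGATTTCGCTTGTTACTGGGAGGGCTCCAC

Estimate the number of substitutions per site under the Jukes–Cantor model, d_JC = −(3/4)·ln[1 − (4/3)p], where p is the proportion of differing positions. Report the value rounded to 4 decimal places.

0.1036

The sequences differ at positions 1 (A/G), 2 (T/C), 16 (G/A).
p = 3/31 = 0.096774.
d = −0.75 · ln(1 − (4/3)·0.096774) = −0.75 · ln(0.870968) = −0.75 · (-0.138150) = 0.1036.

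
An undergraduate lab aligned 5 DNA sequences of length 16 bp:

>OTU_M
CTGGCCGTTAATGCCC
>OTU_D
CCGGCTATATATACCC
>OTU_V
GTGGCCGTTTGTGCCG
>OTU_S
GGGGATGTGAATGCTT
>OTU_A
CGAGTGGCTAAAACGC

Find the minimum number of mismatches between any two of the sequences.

4

Pairwise Hamming distances:
  OTU_M vs OTU_D: 6
  OTU_M vs OTU_V: 4
  OTU_M vs OTU_S: 7
  OTU_M vs OTU_A: 8
  OTU_D vs OTU_V: 8
  OTU_D vs OTU_S: 9
  OTU_D vs OTU_A: 10
  OTU_V vs OTU_S: 8
  OTU_V vs OTU_A: 12
  OTU_S vs OTU_A: 10
The smallest is 4, between OTU_M and OTU_V.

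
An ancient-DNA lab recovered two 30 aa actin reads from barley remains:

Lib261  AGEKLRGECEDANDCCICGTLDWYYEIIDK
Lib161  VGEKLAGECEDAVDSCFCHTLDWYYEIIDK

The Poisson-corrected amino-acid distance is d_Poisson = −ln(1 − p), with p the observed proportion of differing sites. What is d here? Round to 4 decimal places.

0.2231

Mismatches occur at site 1 (A→V), site 6 (R→A), site 13 (N→V), site 15 (C→S), site 17 (I→F), site 19 (G→H).
p = 6/30 = 0.200000.
d = −ln(1 − 0.200000) = −ln(0.800000) = 0.2231.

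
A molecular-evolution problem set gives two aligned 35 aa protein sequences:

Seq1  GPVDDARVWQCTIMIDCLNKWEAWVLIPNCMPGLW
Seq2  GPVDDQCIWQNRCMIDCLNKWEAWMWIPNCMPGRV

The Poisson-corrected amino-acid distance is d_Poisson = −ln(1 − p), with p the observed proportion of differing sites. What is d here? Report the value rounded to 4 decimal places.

0.3365

The sequences differ at positions 6 (A/Q), 7 (R/C), 8 (V/I), 11 (C/N), 12 (T/R), 13 (I/C), 25 (V/M), 26 (L/W), 34 (L/R), 35 (W/V).
p = 10/35 = 0.285714.
d = −ln(1 − 0.285714) = −ln(0.714286) = 0.3365.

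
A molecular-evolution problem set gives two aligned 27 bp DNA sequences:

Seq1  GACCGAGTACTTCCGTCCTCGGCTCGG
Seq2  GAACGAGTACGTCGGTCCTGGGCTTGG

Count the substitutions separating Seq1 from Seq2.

5

Mismatches occur at site 3 (C↔A), site 11 (T↔G), site 14 (C↔G), site 20 (C↔G), site 25 (C↔T).
That gives 5 mismatches out of 27 aligned sites, so the Hamming distance is 5.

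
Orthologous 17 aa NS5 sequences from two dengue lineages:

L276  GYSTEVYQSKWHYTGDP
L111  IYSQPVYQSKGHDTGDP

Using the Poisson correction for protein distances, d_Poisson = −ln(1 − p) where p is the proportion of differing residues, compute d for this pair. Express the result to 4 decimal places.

0.3483

Differing sites — 1:G/I; 4:T/Q; 5:E/P; 11:W/G; 13:Y/D.
p = 5/17 = 0.294118.
d = −ln(1 − 0.294118) = −ln(0.705882) = 0.3483.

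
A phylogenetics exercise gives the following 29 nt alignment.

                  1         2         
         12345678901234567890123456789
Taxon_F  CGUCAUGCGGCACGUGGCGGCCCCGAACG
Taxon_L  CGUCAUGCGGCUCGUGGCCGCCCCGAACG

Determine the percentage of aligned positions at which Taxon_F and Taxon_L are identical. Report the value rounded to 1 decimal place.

93.1%

Mismatches occur at site 12 (A↔U), site 19 (G↔C).
27 of the 29 sites match, so the percent identity is 27/29 × 100 = 93.1%.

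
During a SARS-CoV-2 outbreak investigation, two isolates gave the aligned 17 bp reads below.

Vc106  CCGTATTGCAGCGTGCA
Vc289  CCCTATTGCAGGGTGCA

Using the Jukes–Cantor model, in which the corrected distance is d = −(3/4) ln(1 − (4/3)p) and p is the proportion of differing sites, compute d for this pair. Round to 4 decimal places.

0.1280

Mismatches occur at site 3 (G/C), site 12 (C/G).
p = 2/17 = 0.117647.
d = −0.75 · ln(1 − (4/3)·0.117647) = −0.75 · ln(0.843137) = −0.75 · (-0.170626) = 0.1280.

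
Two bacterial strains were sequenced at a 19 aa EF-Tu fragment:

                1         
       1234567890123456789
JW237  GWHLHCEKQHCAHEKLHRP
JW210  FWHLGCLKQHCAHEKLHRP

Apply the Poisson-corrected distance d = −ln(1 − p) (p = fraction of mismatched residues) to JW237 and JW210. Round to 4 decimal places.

The sequences differ at positions 1 (G/F), 5 (H/G), 7 (E/L).
p = 3/19 = 0.157895.
d = −ln(1 − 0.157895) = −ln(0.842105) = 0.1719.

0.1719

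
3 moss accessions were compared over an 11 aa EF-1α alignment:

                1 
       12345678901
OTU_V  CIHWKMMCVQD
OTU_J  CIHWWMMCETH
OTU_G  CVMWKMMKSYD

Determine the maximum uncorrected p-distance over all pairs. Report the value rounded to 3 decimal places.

0.636

Pairwise Hamming distances:
  OTU_V vs OTU_J: 4
  OTU_V vs OTU_G: 5
  OTU_J vs OTU_G: 7
The largest is 7 mismatches, between OTU_J and OTU_G; p = 7/11 = 0.636.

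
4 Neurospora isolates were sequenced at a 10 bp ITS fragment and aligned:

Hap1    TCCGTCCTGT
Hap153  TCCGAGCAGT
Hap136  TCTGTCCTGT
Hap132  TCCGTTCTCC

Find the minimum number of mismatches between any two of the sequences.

Pairwise Hamming distances:
  Hap1 vs Hap153: 3
  Hap1 vs Hap136: 1
  Hap1 vs Hap132: 3
  Hap153 vs Hap136: 4
  Hap153 vs Hap132: 5
  Hap136 vs Hap132: 4
The smallest is 1, between Hap1 and Hap136.

1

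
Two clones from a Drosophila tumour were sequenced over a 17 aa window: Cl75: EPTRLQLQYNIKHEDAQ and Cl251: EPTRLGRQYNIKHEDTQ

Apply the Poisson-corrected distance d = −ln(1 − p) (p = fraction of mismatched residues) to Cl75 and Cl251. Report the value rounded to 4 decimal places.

0.1942

Mismatches occur at site 6 (Q↔G), site 7 (L↔R), site 16 (A↔T).
p = 3/17 = 0.176471.
d = −ln(1 − 0.176471) = −ln(0.823529) = 0.1942.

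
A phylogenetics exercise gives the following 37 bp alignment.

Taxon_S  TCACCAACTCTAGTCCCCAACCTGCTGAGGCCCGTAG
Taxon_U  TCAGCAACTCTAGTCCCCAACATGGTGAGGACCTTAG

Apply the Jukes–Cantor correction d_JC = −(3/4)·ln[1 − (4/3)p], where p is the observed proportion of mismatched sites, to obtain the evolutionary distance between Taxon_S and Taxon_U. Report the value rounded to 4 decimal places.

0.1490

Differing sites — 4:C/G; 22:C/A; 25:C/G; 31:C/A; 34:G/T.
p = 5/37 = 0.135135.
d = −0.75 · ln(1 − (4/3)·0.135135) = −0.75 · ln(0.819820) = −0.75 · (-0.198670) = 0.1490.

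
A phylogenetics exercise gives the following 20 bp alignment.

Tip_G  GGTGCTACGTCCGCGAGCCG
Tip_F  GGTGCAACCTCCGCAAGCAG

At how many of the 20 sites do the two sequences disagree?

The sequences differ at positions 6 (T/A), 9 (G/C), 15 (G/A), 19 (C/A).
That gives 4 mismatches out of 20 aligned sites, so the Hamming distance is 4.

4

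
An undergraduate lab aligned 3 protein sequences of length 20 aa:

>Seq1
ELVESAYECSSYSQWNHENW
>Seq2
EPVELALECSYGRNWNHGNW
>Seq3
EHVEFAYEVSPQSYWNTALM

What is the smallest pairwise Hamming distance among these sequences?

8

Pairwise Hamming distances:
  Seq1 vs Seq2: 8
  Seq1 vs Seq3: 10
  Seq2 vs Seq3: 12
The smallest is 8, between Seq1 and Seq2.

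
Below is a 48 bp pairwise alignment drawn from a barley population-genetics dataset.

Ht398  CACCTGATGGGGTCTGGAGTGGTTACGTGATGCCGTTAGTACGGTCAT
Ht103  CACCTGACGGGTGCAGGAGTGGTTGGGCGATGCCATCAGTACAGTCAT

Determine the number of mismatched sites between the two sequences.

10

Differing sites — 8:T/C; 12:G/T; 13:T/G; 15:T/A; 25:A/G; 26:C/G; 28:T/C; 35:G/A; 37:T/C; 43:G/A.
That gives 10 mismatches out of 48 aligned sites, so the Hamming distance is 10.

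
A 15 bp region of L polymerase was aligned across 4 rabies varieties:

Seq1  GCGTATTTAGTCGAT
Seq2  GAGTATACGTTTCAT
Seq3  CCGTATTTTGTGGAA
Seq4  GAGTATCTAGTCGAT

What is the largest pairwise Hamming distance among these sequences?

Pairwise Hamming distances:
  Seq1 vs Seq2: 7
  Seq1 vs Seq3: 4
  Seq1 vs Seq4: 2
  Seq2 vs Seq3: 9
  Seq2 vs Seq4: 6
  Seq3 vs Seq4: 6
The largest is 9, between Seq2 and Seq3.

9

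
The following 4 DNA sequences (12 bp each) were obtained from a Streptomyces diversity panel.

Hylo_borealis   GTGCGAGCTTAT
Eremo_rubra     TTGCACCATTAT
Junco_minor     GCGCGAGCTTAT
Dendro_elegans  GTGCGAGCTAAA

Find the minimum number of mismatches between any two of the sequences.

Pairwise Hamming distances:
  Hylo_borealis vs Eremo_rubra: 5
  Hylo_borealis vs Junco_minor: 1
  Hylo_borealis vs Dendro_elegans: 2
  Eremo_rubra vs Junco_minor: 6
  Eremo_rubra vs Dendro_elegans: 7
  Junco_minor vs Dendro_elegans: 3
The smallest is 1, between Hylo_borealis and Junco_minor.

1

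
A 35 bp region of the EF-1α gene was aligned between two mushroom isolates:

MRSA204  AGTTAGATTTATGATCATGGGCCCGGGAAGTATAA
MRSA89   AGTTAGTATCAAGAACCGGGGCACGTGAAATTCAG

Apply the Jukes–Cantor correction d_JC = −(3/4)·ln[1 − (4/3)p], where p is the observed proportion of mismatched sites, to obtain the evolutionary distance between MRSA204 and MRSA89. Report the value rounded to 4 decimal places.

Differing sites — 7:A/T; 8:T/A; 10:T/C; 12:T/A; 15:T/A; 17:A/C; 18:T/G; 23:C/A; 26:G/T; 30:G/A; 32:A/T; 33:T/C; 35:A/G.
p = 13/35 = 0.371429.
d = −0.75 · ln(1 − (4/3)·0.371429) = −0.75 · ln(0.504761) = −0.75 · (-0.683670) = 0.5128.

0.5128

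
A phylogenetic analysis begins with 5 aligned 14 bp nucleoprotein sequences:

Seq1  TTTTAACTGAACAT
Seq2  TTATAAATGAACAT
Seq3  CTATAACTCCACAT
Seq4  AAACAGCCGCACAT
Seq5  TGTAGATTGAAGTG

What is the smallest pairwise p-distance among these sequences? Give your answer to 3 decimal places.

Pairwise Hamming distances:
  Seq1 vs Seq2: 2
  Seq1 vs Seq3: 4
  Seq1 vs Seq4: 7
  Seq1 vs Seq5: 7
  Seq2 vs Seq3: 4
  Seq2 vs Seq4: 7
  Seq2 vs Seq5: 8
  Seq3 vs Seq4: 6
  Seq3 vs Seq5: 11
  Seq4 vs Seq5: 12
The smallest is 2 mismatches, between Seq1 and Seq2; p = 2/14 = 0.143.

0.143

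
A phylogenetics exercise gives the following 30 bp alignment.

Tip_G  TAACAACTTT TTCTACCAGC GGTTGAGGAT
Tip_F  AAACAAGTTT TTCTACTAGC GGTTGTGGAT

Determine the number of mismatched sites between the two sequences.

4

Mismatches occur at site 1 (T→A), site 7 (C→G), site 17 (C→T), site 26 (A→T).
That gives 4 mismatches out of 30 aligned sites, so the Hamming distance is 4.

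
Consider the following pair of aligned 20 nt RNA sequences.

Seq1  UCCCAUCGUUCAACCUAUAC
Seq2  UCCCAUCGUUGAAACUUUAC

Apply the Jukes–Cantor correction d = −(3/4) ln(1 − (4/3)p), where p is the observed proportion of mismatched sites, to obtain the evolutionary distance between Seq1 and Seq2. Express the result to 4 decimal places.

Mismatches occur at site 11 (C/G), site 14 (C/A), site 17 (A/U).
p = 3/20 = 0.150000.
d = −0.75 · ln(1 − (4/3)·0.150000) = −0.75 · ln(0.800000) = −0.75 · (-0.223144) = 0.1674.

0.1674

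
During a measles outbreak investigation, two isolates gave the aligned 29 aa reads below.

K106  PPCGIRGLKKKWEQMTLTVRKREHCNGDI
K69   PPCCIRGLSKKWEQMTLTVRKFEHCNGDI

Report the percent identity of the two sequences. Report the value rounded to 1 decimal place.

89.7%

Mismatches occur at site 4 (G/C), site 9 (K/S), site 22 (R/F).
26 of the 29 sites match, so the percent identity is 26/29 × 100 = 89.7%.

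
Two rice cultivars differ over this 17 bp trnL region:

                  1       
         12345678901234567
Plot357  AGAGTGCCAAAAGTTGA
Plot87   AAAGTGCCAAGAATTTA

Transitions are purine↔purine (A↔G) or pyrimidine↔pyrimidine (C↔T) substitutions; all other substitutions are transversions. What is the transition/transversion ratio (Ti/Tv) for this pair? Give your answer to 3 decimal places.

3.000

Mismatches occur at site 2 (G→A, transition), site 11 (A→G, transition), site 13 (G→A, transition), site 16 (G→T, transversion).
Of the 4 differences, 3 transitions and 1 transversion, so Ti/Tv = 3/1 = 3.000.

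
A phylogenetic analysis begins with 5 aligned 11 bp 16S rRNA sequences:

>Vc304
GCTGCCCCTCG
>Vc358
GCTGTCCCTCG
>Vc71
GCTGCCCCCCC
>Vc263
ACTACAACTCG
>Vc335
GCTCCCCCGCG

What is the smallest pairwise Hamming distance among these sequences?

Pairwise Hamming distances:
  Vc304 vs Vc358: 1
  Vc304 vs Vc71: 2
  Vc304 vs Vc263: 4
  Vc304 vs Vc335: 2
  Vc358 vs Vc71: 3
  Vc358 vs Vc263: 5
  Vc358 vs Vc335: 3
  Vc71 vs Vc263: 6
  Vc71 vs Vc335: 3
  Vc263 vs Vc335: 5
The smallest is 1, between Vc304 and Vc358.

1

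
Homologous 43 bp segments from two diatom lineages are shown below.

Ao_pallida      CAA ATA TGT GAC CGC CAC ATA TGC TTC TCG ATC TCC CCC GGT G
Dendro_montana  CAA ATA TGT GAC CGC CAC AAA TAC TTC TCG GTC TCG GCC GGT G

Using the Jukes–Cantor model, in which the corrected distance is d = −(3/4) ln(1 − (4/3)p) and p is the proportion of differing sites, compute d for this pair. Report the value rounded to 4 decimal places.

The sequences differ at positions 20 (T/A), 23 (G/A), 31 (A/G), 36 (C/G), 37 (C/G).
p = 5/43 = 0.116279.
d = −0.75 · ln(1 − (4/3)·0.116279) = −0.75 · ln(0.844961) = −0.75 · (-0.168465) = 0.1263.

0.1263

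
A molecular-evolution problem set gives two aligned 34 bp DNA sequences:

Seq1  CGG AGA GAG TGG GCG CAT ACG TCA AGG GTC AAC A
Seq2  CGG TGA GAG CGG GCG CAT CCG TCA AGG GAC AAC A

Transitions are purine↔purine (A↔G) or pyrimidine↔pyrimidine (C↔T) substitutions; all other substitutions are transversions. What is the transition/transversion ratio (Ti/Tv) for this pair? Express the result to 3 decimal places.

Differing sites — 4:A/T (Tv); 10:T/C (Ti); 19:A/C (Tv); 29:T/A (Tv).
Of the 4 differences, 1 transition and 3 transversions, so Ti/Tv = 1/3 = 0.333.

0.333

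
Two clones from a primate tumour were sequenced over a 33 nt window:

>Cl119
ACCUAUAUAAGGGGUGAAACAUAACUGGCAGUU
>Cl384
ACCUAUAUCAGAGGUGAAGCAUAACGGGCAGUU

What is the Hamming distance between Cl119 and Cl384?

4

Differing sites — 9:A/C; 12:G/A; 19:A/G; 26:U/G.
That gives 4 mismatches out of 33 aligned sites, so the Hamming distance is 4.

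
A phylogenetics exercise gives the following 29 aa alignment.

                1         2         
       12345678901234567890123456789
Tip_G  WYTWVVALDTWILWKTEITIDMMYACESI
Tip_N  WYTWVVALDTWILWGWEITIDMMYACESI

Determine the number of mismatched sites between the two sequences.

Mismatches occur at site 15 (K→G), site 16 (T→W).
That gives 2 mismatches out of 29 aligned sites, so the Hamming distance is 2.

2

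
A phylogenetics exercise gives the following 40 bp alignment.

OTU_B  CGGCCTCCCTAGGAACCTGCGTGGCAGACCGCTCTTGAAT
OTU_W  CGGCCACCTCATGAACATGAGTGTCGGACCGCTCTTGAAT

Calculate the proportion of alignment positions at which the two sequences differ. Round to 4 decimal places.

0.2000

Mismatches occur at site 6 (T↔A), site 9 (C↔T), site 10 (T↔C), site 12 (G↔T), site 17 (C↔A), site 20 (C↔A), site 24 (G↔T), site 26 (A↔G).
There are 8 differences over 40 sites, so p = 8/40 = 0.2000.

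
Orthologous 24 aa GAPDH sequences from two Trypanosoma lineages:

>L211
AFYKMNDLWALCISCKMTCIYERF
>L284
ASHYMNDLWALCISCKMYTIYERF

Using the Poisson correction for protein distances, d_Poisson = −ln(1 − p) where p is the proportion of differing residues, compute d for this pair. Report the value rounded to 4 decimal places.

Mismatches occur at site 2 (F/S), site 3 (Y/H), site 4 (K/Y), site 18 (T/Y), site 19 (C/T).
p = 5/24 = 0.208333.
d = −ln(1 − 0.208333) = −ln(0.791667) = 0.2336.

0.2336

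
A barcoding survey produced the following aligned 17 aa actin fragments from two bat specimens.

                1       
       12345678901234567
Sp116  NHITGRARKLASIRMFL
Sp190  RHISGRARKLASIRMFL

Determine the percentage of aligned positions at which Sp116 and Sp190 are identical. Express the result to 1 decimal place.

88.2%

The sequences differ at positions 1 (N/R), 4 (T/S).
15 of the 17 sites match, so the percent identity is 15/17 × 100 = 88.2%.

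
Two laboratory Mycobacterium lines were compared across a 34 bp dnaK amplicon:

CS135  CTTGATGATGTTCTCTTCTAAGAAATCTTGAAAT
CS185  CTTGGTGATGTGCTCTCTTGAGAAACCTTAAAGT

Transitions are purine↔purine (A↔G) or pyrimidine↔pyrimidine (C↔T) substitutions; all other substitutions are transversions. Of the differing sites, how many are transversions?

1

Differing sites — 5:A/G (Ti); 12:T/G (Tv); 17:T/C (Ti); 18:C/T (Ti); 20:A/G (Ti); 26:T/C (Ti); 30:G/A (Ti); 33:A/G (Ti).
Of the 8 differences, 7 transitions and 1 transversion, so the answer is 1.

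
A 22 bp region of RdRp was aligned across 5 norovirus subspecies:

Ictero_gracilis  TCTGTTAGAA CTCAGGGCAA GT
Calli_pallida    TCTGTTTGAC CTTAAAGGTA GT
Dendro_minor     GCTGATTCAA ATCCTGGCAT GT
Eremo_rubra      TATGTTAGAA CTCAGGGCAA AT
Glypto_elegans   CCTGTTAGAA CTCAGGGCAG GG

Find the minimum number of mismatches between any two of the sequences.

Pairwise Hamming distances:
  Ictero_gracilis vs Calli_pallida: 7
  Ictero_gracilis vs Dendro_minor: 8
  Ictero_gracilis vs Eremo_rubra: 2
  Ictero_gracilis vs Glypto_elegans: 3
  Calli_pallida vs Dendro_minor: 12
  Calli_pallida vs Eremo_rubra: 9
  Calli_pallida vs Glypto_elegans: 10
  Dendro_minor vs Eremo_rubra: 10
  Dendro_minor vs Glypto_elegans: 9
  Eremo_rubra vs Glypto_elegans: 5
The smallest is 2, between Ictero_gracilis and Eremo_rubra.

2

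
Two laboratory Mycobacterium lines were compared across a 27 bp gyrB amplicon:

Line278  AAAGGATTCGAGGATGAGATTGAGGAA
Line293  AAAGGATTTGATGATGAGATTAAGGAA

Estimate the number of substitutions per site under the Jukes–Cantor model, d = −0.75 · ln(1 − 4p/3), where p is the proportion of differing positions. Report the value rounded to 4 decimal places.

Differing sites — 9:C/T; 12:G/T; 22:G/A.
p = 3/27 = 0.111111.
d = −0.75 · ln(1 − (4/3)·0.111111) = −0.75 · ln(0.851852) = −0.75 · (-0.160342) = 0.1203.

0.1203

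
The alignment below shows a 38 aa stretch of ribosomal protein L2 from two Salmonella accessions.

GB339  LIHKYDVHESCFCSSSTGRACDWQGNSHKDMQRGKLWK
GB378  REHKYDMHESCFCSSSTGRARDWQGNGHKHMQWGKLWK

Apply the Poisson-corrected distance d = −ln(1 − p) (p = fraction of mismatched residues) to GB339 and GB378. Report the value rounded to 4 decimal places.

0.2036

Mismatches occur at site 1 (L/R), site 2 (I/E), site 7 (V/M), site 21 (C/R), site 27 (S/G), site 30 (D/H), site 33 (R/W).
p = 7/38 = 0.184211.
d = −ln(1 − 0.184211) = −ln(0.815789) = 0.2036.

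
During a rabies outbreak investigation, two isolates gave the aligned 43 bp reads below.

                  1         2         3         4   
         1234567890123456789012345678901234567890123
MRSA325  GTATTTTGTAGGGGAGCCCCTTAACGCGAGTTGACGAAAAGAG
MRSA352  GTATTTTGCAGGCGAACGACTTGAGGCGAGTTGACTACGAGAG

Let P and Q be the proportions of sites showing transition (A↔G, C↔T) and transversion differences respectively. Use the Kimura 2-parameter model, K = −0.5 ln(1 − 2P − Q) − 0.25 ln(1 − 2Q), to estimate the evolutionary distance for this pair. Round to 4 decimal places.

0.2788

The sequences differ at positions 9 (T/C, transition), 13 (G/C, transversion), 16 (G/A, transition), 18 (C/G, transversion), 19 (C/A, transversion), 23 (A/G, transition), 25 (C/G, transversion), 36 (G/T, transversion), 38 (A/C, transversion), 39 (A/G, transition).
Of the 10 differences, 4 transitions and 6 transversions over 43 sites: P = 4/43 = 0.093023, Q = 6/43 = 0.139535.
d = −0.5·ln(0.674419) − 0.25·ln(0.720930) = −0.5·(-0.393904) − 0.25·(-0.327213) = 0.2788.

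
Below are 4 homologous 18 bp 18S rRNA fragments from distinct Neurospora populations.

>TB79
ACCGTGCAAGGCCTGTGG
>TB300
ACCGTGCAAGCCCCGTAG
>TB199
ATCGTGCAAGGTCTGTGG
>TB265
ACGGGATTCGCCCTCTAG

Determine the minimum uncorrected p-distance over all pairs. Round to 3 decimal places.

0.111

Pairwise Hamming distances:
  TB79 vs TB300: 3
  TB79 vs TB199: 2
  TB79 vs TB265: 9
  TB300 vs TB199: 5
  TB300 vs TB265: 8
  TB199 vs TB265: 11
The smallest is 2 mismatches, between TB79 and TB199; p = 2/18 = 0.111.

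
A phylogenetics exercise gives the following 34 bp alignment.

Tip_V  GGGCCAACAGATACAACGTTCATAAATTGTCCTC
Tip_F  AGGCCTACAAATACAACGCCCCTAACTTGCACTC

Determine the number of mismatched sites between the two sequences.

9

Differing sites — 1:G/A; 6:A/T; 10:G/A; 19:T/C; 20:T/C; 22:A/C; 26:A/C; 30:T/C; 31:C/A.
That gives 9 mismatches out of 34 aligned sites, so the Hamming distance is 9.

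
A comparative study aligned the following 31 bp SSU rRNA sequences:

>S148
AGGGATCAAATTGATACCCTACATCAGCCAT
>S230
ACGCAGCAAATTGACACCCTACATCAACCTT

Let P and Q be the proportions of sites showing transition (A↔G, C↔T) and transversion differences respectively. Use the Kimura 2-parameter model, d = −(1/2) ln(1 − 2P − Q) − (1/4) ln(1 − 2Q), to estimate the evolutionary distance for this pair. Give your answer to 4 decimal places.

0.2239

Mismatches occur at site 2 (G↔C, transversion), site 4 (G↔C, transversion), site 6 (T↔G, transversion), site 15 (T↔C, transition), site 27 (G↔A, transition), site 30 (A↔T, transversion).
Of the 6 differences, 2 transitions and 4 transversions over 31 sites: P = 2/31 = 0.064516, Q = 4/31 = 0.129032.
d = −0.5·ln(0.741936) − 0.25·ln(0.741936) = −0.5·(-0.298492) − 0.25·(-0.298492) = 0.2239.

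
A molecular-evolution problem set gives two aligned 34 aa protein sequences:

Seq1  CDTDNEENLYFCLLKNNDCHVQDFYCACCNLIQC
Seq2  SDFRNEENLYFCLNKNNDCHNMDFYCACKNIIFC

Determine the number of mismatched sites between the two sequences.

9

The sequences differ at positions 1 (C/S), 3 (T/F), 4 (D/R), 14 (L/N), 21 (V/N), 22 (Q/M), 29 (C/K), 31 (L/I), 33 (Q/F).
That gives 9 mismatches out of 34 aligned sites, so the Hamming distance is 9.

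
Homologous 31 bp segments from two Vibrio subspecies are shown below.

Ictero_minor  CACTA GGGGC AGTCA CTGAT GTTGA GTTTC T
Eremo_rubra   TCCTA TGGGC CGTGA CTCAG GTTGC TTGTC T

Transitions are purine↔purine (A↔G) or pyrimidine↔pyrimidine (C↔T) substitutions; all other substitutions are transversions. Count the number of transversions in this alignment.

9

The sequences differ at positions 1 (C/T, transition), 2 (A/C, transversion), 6 (G/T, transversion), 11 (A/C, transversion), 14 (C/G, transversion), 18 (G/C, transversion), 20 (T/G, transversion), 25 (A/C, transversion), 26 (G/T, transversion), 28 (T/G, transversion).
Of the 10 differences, 1 transition and 9 transversions, so the answer is 9.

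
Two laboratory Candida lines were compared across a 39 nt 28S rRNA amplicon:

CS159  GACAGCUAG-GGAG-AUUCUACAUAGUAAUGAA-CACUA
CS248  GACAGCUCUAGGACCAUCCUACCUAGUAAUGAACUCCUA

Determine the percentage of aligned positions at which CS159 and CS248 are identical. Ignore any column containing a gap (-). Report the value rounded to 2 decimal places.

Excluding the 3 gap columns leaves 36 comparable sites.
The sequences differ at positions 8 (A/C), 9 (G/U), 14 (G/C), 18 (U/C), 23 (A/C), 35 (C/U), 36 (A/C).
29 of the 36 comparable sites match, so the percent identity is 29/36 × 100 = 80.56%.

80.56%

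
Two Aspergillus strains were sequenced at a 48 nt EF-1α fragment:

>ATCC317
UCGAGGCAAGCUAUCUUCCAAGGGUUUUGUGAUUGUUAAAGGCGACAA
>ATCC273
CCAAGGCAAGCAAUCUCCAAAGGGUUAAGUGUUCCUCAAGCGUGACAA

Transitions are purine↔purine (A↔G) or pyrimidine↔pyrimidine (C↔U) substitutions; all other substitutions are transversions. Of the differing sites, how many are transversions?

7

Differing sites — 1:U/C (Ti); 3:G/A (Ti); 12:U/A (Tv); 17:U/C (Ti); 19:C/A (Tv); 27:U/A (Tv); 28:U/A (Tv); 32:A/U (Tv); 34:U/C (Ti); 35:G/C (Tv); 37:U/C (Ti); 40:A/G (Ti); 41:G/C (Tv); 43:C/U (Ti).
Of the 14 differences, 7 transitions and 7 transversions, so the answer is 7.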